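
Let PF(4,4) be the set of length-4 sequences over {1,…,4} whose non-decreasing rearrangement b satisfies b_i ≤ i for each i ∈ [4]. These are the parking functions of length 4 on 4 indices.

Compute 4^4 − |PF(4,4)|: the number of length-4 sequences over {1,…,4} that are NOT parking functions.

131

Count = 1·5^3 = 1·125 = 125 [KW]
Example (4,4,1,4) → sorted (1,4,4,4): b_2=4>2, not a PF.
So 256 − 125 = 131 fail.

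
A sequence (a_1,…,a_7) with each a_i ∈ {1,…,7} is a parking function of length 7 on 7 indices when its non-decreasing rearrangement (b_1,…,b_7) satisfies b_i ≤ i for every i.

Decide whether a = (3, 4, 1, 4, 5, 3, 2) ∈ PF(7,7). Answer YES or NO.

YES

Sorted: b = (1, 2, 3, 3, 4, 4, 5).
  b_1=1 ≤ 1
  b_2=2 ≤ 2
  b_3=3 ≤ 3
  b_4=3 ≤ 4
  b_5=4 ≤ 5
  b_6=4 ≤ 6
  b_7=5 ≤ 7
All bounds hold ⇒ YES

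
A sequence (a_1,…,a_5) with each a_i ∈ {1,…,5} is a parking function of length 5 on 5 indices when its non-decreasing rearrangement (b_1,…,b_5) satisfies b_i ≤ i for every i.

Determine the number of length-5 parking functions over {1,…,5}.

1296

#PF = 1·6^4 = 1×1296 = 1296 (Konheim–Weiss)
Example (4,1,2,2,2) → sorted (1,2,2,2,4): b_i ≤ i ∀i, a PF.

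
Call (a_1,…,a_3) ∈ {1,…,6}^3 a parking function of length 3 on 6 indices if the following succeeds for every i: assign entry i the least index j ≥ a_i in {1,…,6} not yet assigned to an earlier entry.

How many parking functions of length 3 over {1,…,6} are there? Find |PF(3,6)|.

196

#PF = (6−3+1)·(6+1)^(3−1) = 4·49 = 196 [KW]
E.g. (5,3,5) → sorted (3,5,5): b_i ≤ 3+i ∀i, a PF.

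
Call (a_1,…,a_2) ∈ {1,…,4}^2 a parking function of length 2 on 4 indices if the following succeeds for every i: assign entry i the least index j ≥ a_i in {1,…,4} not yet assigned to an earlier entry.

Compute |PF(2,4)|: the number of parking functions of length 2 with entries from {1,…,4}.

|PF(2,4)| = (4+1−2)·(4+1)^{2−1} = 3×5 = 15 (Pollak)
Check (2,1) → sorted (1,2): b_i ≤ 2+i ∀i, a PF.

15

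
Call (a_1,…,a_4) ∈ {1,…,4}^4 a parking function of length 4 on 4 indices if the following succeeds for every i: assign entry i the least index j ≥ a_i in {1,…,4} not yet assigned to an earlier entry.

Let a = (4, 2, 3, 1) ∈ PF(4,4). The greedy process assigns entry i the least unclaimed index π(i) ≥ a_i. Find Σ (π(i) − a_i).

Σπ(i) = 1+…+4 = 10; Σa = 4+2+3+1 = 10; disp = 10−10 = 0.

0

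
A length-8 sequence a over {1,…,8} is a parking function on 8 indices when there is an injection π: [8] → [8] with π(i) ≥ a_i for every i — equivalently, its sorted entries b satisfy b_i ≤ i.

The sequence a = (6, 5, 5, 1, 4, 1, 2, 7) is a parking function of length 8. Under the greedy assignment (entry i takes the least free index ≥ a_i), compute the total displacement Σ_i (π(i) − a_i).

Σπ = 36 ({1..8} each once); Σa = 6+5+5+1+4+1+2+7 = 31; disp = 36−31 = 5.

5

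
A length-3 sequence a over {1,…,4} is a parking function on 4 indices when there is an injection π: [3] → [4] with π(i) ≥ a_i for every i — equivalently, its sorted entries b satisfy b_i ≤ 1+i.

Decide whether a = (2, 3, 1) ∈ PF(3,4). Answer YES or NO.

Rearranged: b = (1, 2, 3).
  b_1=1 ≤ 2
  b_2=2 ≤ 3
  b_3=3 ≤ 4
All bounds hold ⇒ YES

YES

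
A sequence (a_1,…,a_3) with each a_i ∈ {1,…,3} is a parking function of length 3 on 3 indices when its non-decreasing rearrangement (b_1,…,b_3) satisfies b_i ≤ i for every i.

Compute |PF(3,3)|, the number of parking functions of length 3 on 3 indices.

16

|PF(3,3)| = 1·4^2 = 1 · 16 = 16 (Pollak)
Example (1,1,1) → sorted (1,1,1): b_i ≤ i ∀i, a PF.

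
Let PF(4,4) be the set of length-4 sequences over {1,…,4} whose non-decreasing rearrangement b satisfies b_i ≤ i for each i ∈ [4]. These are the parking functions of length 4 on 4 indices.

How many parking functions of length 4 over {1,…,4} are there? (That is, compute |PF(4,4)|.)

125

#PF = (4−4+1)·(4+1)^(4−1) = 1×125 = 125 (Pollak)
Example (1,1,2,1) → sorted (1,1,1,2): b_i ≤ i ∀i, a PF.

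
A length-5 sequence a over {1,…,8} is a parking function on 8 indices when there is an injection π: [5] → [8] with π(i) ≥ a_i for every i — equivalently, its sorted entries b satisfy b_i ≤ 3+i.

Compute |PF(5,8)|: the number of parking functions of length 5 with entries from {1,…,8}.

26244

#PF = (8+1−5)·(8+1)^{5−1} = 4 · 6561 = 26244 (Pollak)
One tuple (5,5,2,1,6) → sorted (1,2,5,5,6): b_i ≤ 3+i ∀i, a PF.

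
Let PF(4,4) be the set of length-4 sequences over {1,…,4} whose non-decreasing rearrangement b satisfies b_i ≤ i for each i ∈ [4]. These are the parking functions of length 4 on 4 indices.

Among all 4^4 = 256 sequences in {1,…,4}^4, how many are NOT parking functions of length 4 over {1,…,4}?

|PF(4,4)| = (5−4)·5^(4−1) = 1×125 = 125
One tuple (2,3,3,2) → sorted (2,2,3,3): b_1=2>1, not a PF.
4^4 − 125 = 256 − 125 = 131

131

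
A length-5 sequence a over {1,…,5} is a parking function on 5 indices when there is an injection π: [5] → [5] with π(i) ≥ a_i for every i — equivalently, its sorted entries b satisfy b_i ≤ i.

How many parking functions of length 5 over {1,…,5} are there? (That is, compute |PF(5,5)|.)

#PF = (6−5)·6^(5−1) = 1 · 1296 = 1296 [KW]
E.g. (3,4,1,4,2) → sorted (1,2,3,4,4): b_i ≤ i ∀i, a PF.

1296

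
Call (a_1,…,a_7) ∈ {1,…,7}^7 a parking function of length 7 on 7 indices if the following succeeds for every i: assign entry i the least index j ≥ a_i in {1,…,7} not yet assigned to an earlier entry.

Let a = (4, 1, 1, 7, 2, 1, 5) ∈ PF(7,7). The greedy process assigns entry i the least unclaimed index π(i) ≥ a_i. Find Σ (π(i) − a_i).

Σπ(i) = 1+…+7 = 28; Σa = 4+1+1+7+2+1+5 = 21; disp = 28−21 = 7.

7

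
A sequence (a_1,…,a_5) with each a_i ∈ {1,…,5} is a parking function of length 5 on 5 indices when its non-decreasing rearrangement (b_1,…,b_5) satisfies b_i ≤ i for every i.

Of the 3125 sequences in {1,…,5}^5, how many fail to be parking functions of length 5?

1829

|PF(5,5)| = 1·6^4 = 1×1296 = 1296 [KW]
E.g. (2,4,2,4,4) → sorted (2,2,4,4,4): b_1=2>1, not a PF.
So 3125 − 1296 = 1829 fail.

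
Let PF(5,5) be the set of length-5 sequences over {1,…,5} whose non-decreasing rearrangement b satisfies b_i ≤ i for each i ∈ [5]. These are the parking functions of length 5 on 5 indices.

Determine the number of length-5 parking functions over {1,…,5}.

1296

|PF(5,5)| = (5+1−5)·(5+1)^{5−1} = 1 · 1296 = 1296 (Konheim–Weiss)
E.g. (5,4,1,3,2) → sorted (1,2,3,4,5): b_i ≤ i ∀i, a PF.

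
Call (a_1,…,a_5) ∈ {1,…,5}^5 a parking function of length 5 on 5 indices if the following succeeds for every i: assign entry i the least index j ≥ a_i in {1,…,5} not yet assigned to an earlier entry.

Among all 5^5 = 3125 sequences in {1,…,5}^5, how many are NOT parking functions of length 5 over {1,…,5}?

1829

#PF = (6−5)·6^(5−1) = 1×1296 = 1296 (Pollak)
One tuple (4,3,3,5,4) → sorted (3,3,4,4,5): b_1=3>1, not a PF.
So 3125 − 1296 = 1829 fail.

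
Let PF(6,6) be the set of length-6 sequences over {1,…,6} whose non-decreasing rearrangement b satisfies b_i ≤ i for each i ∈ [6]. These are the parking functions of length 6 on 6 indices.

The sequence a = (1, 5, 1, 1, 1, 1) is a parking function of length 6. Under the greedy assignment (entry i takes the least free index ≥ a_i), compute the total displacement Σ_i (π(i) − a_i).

11

Σπ = 6·7/2 = 21 (π permutes [6]); Σa = 1+5+1+1+1+1 = 10; disp = 21−10 = 11.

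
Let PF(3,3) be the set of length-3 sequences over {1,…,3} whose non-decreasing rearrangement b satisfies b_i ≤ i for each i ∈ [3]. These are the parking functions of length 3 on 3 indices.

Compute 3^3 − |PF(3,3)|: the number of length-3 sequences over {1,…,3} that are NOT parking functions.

11

#PF = (3−3+1)·(3+1)^(3−1) = 1·16 = 16
One tuple (2,3,2) → sorted (2,2,3): b_1=2>1, not a PF.
3^3 − 16 = 27 − 16 = 11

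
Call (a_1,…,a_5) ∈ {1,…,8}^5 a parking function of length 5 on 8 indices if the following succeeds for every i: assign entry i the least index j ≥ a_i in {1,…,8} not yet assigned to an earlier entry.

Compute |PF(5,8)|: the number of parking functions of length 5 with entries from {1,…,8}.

|PF| = (9−5)·9^(5−1) = 4 · 6561 = 26244 (Konheim–Weiss)
Check (1,1,5,8,4) → sorted (1,1,4,5,8): b_i ≤ 3+i ∀i, a PF.

26244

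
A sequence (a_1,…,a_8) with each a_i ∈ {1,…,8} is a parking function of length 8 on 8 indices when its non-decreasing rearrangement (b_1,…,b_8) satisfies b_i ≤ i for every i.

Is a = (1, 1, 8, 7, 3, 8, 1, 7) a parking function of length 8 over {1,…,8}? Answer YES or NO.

NO

Sorted: b = (1, 1, 1, 3, 7, 7, 8, 8).
  b_1=1 ≤ 1
  b_2=1 ≤ 2
  b_3=1 ≤ 3
  b_4=3 ≤ 4
  b_5=7 > 5
  fails at i=5 ⇒ NO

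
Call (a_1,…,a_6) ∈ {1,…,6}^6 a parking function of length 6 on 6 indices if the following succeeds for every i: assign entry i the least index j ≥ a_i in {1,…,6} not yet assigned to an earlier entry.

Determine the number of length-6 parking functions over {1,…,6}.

16807

|PF(6,6)| = (6+1−6)·(6+1)^{6−1} = 1 · 16807 = 16807 (Pollak)
One tuple (2,3,6,1,2,2) → sorted (1,2,2,2,3,6): b_i ≤ i ∀i, a PF.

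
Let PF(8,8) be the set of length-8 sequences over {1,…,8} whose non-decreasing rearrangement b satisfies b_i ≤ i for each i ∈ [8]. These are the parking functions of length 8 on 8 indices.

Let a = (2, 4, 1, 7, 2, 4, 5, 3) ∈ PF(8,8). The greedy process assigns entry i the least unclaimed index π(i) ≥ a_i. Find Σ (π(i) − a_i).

8

Σπ(i) = 1+…+8 = 36; Σa = 2+4+1+7+2+4+5+3 = 28; disp = 36−28 = 8.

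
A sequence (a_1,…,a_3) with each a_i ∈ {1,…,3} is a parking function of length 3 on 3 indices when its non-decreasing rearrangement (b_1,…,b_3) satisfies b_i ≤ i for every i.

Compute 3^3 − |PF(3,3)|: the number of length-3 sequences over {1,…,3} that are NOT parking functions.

#PF = (3−3+1)·(3+1)^(3−1) = 1×16 = 16
Check (3,2,2) → sorted (2,2,3): b_1=2>1, not a PF.
3^3 − 16 = 27 − 16 = 11

11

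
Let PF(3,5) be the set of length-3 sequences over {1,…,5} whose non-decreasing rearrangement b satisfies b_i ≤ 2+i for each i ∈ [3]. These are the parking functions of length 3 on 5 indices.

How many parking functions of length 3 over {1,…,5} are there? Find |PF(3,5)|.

|PF(3,5)| = (5−3+1)·(5+1)^(3−1) = 3·36 = 108 (Konheim–Weiss)
Check (3,2,5) → sorted (2,3,5): b_i ≤ 2+i ∀i, a PF.

108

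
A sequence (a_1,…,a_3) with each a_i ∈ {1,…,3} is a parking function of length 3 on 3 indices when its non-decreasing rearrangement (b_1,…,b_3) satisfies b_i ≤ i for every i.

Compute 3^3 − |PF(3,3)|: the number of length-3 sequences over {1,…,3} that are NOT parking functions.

#PF = 1·4^2 = 1·16 = 16 (Pollak)
E.g. (3,3,3) → sorted (3,3,3): b_1=3>1, not a PF.
So 27 − 16 = 11 fail.

11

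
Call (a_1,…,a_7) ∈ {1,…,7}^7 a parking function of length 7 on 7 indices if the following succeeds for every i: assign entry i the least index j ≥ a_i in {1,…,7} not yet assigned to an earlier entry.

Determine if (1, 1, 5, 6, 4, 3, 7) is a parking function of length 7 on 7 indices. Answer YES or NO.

YES

Rearranged: b = (1, 1, 3, 4, 5, 6, 7).
  b_1=1 ≤ 1
  b_2=1 ≤ 2
  b_3=3 ≤ 3
  b_4=4 ≤ 4
  b_5=5 ≤ 5
  b_6=6 ≤ 6
  b_7=7 ≤ 7
All bounds hold ⇒ YES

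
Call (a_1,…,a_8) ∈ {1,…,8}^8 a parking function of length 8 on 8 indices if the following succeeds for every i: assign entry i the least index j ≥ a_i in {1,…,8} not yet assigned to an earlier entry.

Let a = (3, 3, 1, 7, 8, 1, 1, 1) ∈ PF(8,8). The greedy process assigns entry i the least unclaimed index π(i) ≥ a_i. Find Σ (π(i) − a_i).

11

Σπ = 8·9/2 = 36 (π permutes [8]); Σa = 3+3+1+7+8+1+1+1 = 25; disp = 36−25 = 11.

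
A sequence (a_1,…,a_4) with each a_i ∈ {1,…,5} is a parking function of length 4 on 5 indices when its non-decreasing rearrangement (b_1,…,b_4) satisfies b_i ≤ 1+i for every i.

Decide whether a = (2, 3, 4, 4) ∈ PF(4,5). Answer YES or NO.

YES

Rearranged: b = (2, 3, 4, 4).
  b_1=2 ≤ 2
  b_2=3 ≤ 3
  b_3=4 ≤ 4
  b_4=4 ≤ 5
All bounds hold ⇒ YES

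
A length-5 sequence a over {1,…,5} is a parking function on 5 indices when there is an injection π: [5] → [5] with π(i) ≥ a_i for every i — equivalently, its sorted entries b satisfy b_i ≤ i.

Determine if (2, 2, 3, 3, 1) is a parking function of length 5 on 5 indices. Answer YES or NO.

Sorted: b = (1, 2, 2, 3, 3).
  b_1=1 ≤ 1
  b_2=2 ≤ 2
  b_3=2 ≤ 3
  b_4=3 ≤ 4
  b_5=3 ≤ 5
All bounds hold ⇒ YES

YES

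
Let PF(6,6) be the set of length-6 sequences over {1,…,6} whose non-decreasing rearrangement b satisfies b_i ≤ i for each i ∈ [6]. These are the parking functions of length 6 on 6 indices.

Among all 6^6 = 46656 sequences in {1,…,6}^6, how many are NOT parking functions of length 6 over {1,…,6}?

|PF| = (6−6+1)·(6+1)^(6−1) = 1×16807 = 16807 (Konheim–Weiss)
Check (4,6,6,4,6,6) → sorted (4,4,6,6,6,6): b_1=4>1, not a PF.
Total 46656; non-PF = 46656−16807 = 29849

29849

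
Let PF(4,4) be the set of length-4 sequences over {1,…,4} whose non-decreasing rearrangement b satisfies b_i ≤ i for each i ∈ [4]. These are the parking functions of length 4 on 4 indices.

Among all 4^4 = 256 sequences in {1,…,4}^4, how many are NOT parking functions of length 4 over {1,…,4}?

|PF| = (4−4+1)·(4+1)^(4−1) = 1·125 = 125 (Konheim–Weiss)
Check (2,4,2,4) → sorted (2,2,4,4): b_1=2>1, not a PF.
So 256 − 125 = 131 fail.

131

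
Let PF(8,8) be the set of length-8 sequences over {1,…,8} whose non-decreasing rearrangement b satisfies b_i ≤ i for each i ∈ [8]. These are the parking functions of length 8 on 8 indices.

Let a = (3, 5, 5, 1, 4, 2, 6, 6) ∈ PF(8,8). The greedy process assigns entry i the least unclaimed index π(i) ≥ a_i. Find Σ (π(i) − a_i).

Σπ = 36 ({1..8} each once); Σa = 3+5+5+1+4+2+6+6 = 32; disp = 36−32 = 4.

4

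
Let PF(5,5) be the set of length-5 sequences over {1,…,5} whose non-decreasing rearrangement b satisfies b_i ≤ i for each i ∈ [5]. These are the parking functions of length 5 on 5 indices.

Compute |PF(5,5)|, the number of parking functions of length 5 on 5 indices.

|PF(5,5)| = 1·6^4 = 1 · 1296 = 1296
One tuple (1,1,2,2,1) → sorted (1,1,1,2,2): b_i ≤ i ∀i, a PF.

1296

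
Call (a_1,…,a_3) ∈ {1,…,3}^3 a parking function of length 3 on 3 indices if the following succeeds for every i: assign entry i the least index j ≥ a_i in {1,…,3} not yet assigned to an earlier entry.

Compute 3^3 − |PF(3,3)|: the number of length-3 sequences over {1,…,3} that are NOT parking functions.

11

|PF(3,3)| = 1·4^2 = 1 · 16 = 16 [KW]
E.g. (1,3,3) → sorted (1,3,3): b_2=3>2, not a PF.
Total 27; non-PF = 27−16 = 11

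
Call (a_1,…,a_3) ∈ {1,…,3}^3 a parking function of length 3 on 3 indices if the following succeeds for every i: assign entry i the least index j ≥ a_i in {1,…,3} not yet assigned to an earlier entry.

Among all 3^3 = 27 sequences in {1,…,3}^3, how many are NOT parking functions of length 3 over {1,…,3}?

11

Count = 1·4^2 = 1 · 16 = 16
Example (3,2,3) → sorted (2,3,3): b_1=2>1, not a PF.
Total 27; non-PF = 27−16 = 11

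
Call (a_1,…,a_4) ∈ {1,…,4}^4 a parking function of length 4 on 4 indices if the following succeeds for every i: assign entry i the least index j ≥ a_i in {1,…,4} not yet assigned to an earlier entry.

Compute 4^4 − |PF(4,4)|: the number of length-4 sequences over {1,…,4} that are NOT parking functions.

|PF(4,4)| = 1·5^3 = 1×125 = 125 (Konheim–Weiss)
One tuple (4,4,4,3) → sorted (3,4,4,4): b_1=3>1, not a PF.
Total 256; non-PF = 256−125 = 131

131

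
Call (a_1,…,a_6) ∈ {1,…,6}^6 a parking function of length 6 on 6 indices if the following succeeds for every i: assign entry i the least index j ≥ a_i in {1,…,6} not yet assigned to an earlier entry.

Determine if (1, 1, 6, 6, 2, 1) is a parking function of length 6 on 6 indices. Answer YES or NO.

NO

Sorted: b = (1, 1, 1, 2, 6, 6).
  b_1=1 ≤ 1
  b_2=1 ≤ 2
  b_3=1 ≤ 3
  b_4=2 ≤ 4
  b_5=6 > 5
  fails at i=5 ⇒ NO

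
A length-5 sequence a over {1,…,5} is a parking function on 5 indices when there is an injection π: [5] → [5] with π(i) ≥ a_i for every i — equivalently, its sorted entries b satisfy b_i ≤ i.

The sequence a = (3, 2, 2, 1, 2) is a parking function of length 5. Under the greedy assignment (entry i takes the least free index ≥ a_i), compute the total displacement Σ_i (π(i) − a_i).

Σπ = 5·6/2 = 15 (π permutes [5]); Σa = 3+2+2+1+2 = 10; disp = 15−10 = 5.

5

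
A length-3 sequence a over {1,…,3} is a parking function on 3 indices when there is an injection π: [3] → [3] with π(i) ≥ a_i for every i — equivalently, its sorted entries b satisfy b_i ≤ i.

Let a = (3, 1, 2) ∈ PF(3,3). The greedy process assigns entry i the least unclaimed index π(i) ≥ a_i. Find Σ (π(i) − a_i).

Σπ = 3·4/2 = 6 (π permutes [3]); Σa = 3+1+2 = 6; disp = 6−6 = 0.

0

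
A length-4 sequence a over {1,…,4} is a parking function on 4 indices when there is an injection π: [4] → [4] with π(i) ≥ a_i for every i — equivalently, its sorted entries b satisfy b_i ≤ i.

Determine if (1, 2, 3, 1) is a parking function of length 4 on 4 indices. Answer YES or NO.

Sorted: b = (1, 1, 2, 3).
  b_1=1 ≤ 1
  b_2=1 ≤ 2
  b_3=2 ≤ 3
  b_4=3 ≤ 4
All bounds hold ⇒ YES

YES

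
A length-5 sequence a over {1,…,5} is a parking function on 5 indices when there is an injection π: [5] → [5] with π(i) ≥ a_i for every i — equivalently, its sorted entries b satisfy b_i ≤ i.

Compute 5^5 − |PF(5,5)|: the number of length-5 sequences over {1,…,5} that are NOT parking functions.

1829

Count = (5+1−5)·(5+1)^{5−1} = 1·1296 = 1296 (Pollak)
Example (4,3,3,5,3) → sorted (3,3,3,4,5): b_1=3>1, not a PF.
5^5 − 1296 = 3125 − 1296 = 1829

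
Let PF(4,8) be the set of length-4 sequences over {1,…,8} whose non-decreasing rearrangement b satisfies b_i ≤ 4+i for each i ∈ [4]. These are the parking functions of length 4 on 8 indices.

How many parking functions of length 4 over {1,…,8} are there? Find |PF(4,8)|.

#PF = (8−4+1)·(8+1)^(4−1) = 5×729 = 3645
Example (4,8,1,2) → sorted (1,2,4,8): b_i ≤ 4+i ∀i, a PF.

3645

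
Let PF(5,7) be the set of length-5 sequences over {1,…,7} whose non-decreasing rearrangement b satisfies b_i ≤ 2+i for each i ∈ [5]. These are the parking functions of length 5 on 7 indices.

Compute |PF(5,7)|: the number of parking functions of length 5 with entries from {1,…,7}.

#PF = 3·8^4 = 3·4096 = 12288 (Konheim–Weiss)
One tuple (4,7,5,2,2) → sorted (2,2,4,5,7): b_i ≤ 2+i ∀i, a PF.

12288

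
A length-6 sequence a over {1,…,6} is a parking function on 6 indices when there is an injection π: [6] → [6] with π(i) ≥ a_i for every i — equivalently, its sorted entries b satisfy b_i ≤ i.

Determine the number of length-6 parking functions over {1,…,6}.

Count = (7−6)·7^(6−1) = 1·16807 = 16807
One tuple (1,4,2,6,5,3) → sorted (1,2,3,4,5,6): b_i ≤ i ∀i, a PF.

16807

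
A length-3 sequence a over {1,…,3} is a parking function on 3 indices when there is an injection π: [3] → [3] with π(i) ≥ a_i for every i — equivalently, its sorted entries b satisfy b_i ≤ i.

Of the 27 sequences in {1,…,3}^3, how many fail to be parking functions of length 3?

11

#PF = (3+1−3)·(3+1)^{3−1} = 1×16 = 16 [KW]
Example (3,3,3) → sorted (3,3,3): b_1=3>1, not a PF.
3^3 − 16 = 27 − 16 = 11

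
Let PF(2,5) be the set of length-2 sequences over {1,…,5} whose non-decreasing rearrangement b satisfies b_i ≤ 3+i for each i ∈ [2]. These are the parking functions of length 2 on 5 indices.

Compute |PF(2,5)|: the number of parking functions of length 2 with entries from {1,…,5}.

24

#PF = (5+1−2)·(5+1)^{2−1} = 4×6 = 24 [KW]
One tuple (5,2) → sorted (2,5): b_i ≤ 3+i ∀i, a PF.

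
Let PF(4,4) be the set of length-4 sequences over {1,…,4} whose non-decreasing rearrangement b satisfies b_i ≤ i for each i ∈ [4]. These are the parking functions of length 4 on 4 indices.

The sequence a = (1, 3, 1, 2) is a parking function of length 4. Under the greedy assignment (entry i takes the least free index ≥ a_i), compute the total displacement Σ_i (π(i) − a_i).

Σπ = 10 ({1..4} each once); Σa = 1+3+1+2 = 7; disp = 10−7 = 3.

3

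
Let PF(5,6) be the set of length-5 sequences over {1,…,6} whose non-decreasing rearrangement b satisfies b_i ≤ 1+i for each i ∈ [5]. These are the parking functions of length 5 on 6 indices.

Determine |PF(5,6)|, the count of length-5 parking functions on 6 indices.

#PF = (6+1−5)·(6+1)^{5−1} = 2·2401 = 4802
Check (2,1,4,4,2) → sorted (1,2,2,4,4): b_i ≤ 1+i ∀i, a PF.

4802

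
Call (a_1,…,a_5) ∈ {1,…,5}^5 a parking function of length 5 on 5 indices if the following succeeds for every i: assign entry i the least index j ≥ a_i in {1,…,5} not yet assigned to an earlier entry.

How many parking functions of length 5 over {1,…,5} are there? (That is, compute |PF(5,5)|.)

1296

#PF = (5+1−5)·(5+1)^{5−1} = 1×1296 = 1296 (Konheim–Weiss)
One tuple (1,2,1,2,3) → sorted (1,1,2,2,3): b_i ≤ i ∀i, a PF.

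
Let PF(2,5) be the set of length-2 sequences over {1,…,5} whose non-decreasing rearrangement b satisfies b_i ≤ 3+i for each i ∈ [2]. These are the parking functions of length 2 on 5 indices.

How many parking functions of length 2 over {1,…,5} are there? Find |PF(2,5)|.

24

|PF(2,5)| = 4·6^1 = 4×6 = 24
E.g. (1,1) → sorted (1,1): b_i ≤ 3+i ∀i, a PF.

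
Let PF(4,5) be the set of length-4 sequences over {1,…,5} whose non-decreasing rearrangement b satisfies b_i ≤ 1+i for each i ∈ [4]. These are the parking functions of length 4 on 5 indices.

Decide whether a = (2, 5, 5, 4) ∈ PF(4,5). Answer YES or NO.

Sorted: b = (2, 4, 5, 5).
  b_1=2 ≤ 2
  b_2=4 > 3
  fails at i=2 ⇒ NO

NO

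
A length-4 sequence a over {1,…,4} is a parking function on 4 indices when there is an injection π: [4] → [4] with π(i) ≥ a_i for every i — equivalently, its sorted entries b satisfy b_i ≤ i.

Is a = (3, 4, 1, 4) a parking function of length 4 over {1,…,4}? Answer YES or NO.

Rearranged: b = (1, 3, 4, 4).
  b_1=1 ≤ 1
  b_2=3 > 2
  fails at i=2 ⇒ NO

NO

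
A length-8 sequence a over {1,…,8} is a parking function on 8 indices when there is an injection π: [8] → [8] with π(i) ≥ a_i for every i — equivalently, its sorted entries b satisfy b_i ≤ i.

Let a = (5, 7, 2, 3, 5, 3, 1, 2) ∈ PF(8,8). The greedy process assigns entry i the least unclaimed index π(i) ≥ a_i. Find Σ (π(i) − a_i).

Σπ = 36 ({1..8} each once); Σa = 5+7+2+3+5+3+1+2 = 28; disp = 36−28 = 8.

8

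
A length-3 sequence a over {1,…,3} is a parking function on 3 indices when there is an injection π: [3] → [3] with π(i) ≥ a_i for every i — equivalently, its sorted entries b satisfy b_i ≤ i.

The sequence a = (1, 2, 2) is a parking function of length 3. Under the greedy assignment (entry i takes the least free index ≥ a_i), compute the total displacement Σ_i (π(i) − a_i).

1

Σπ = 6 ({1..3} each once); Σa = 1+2+2 = 5; disp = 6−5 = 1.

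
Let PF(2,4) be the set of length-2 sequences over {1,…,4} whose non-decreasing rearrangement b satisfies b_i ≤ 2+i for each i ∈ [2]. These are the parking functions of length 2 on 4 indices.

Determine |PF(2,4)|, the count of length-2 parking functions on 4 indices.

15

#PF = (4+1−2)·(4+1)^{2−1} = 3×5 = 15
Example (4,3) → sorted (3,4): b_i ≤ 2+i ∀i, a PF.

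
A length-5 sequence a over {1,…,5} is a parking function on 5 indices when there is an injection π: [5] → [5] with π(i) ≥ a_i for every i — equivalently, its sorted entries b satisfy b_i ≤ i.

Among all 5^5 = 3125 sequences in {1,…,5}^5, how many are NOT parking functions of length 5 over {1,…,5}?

Count = (5−5+1)·(5+1)^(5−1) = 1×1296 = 1296
One tuple (5,3,5,3,4) → sorted (3,3,4,5,5): b_1=3>1, not a PF.
Total 3125; non-PF = 3125−1296 = 1829

1829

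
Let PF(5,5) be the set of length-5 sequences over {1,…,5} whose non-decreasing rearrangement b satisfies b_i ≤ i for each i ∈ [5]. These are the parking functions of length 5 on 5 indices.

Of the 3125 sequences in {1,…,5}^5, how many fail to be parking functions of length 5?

1829

|PF(5,5)| = (6−5)·6^(5−1) = 1×1296 = 1296
One tuple (2,5,2,4,2) → sorted (2,2,2,4,5): b_1=2>1, not a PF.
5^5 − 1296 = 3125 − 1296 = 1829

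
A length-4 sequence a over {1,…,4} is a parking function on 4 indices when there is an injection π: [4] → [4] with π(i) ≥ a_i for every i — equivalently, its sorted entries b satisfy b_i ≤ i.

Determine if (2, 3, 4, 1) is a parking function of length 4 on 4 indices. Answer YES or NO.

YES

Order a: b = (1, 2, 3, 4).
  b_1=1 ≤ 1
  b_2=2 ≤ 2
  b_3=3 ≤ 3
  b_4=4 ≤ 4
All bounds hold ⇒ YES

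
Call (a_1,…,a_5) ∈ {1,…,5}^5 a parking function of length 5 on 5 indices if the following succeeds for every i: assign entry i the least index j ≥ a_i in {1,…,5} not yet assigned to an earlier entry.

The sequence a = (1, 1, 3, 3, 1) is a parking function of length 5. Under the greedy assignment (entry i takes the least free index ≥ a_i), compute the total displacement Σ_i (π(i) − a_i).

Σπ = 15 ({1..5} each once); Σa = 1+1+3+3+1 = 9; disp = 15−9 = 6.

6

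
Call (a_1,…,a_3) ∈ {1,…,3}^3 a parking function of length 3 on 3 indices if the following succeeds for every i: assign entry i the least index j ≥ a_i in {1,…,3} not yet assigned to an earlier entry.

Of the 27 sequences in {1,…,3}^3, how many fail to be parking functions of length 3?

|PF| = 1·4^2 = 1 · 16 = 16 (Konheim–Weiss)
E.g. (2,3,3) → sorted (2,3,3): b_1=2>1, not a PF.
Total 27; non-PF = 27−16 = 11

11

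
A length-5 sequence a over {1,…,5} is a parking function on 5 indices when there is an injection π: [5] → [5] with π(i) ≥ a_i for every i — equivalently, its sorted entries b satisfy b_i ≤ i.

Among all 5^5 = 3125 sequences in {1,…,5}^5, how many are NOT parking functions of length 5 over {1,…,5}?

1829

|PF| = (5−5+1)·(5+1)^(5−1) = 1·1296 = 1296 [KW]
E.g. (2,3,3,4,4) → sorted (2,3,3,4,4): b_1=2>1, not a PF.
Total 3125; non-PF = 3125−1296 = 1829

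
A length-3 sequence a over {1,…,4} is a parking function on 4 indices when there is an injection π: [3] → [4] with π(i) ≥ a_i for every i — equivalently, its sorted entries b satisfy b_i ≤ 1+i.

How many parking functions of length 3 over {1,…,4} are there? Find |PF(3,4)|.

|PF(3,4)| = (4−3+1)·(4+1)^(3−1) = 2 · 25 = 50 (Konheim–Weiss)
E.g. (3,2,2) → sorted (2,2,3): b_i ≤ 1+i ∀i, a PF.

50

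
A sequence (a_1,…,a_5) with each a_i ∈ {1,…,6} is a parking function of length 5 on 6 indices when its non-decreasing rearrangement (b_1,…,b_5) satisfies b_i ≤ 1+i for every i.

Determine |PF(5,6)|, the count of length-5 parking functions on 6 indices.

4802

|PF(5,6)| = (7−5)·7^(5−1) = 2·2401 = 4802 (Pollak)
Example (2,6,2,2,2) → sorted (2,2,2,2,6): b_i ≤ 1+i ∀i, a PF.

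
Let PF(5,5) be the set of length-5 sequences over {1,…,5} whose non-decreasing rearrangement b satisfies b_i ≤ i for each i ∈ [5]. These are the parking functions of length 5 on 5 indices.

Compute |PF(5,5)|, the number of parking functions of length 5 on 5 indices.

|PF| = (5−5+1)·(5+1)^(5−1) = 1 · 1296 = 1296
E.g. (1,4,2,4,1) → sorted (1,1,2,4,4): b_i ≤ i ∀i, a PF.

1296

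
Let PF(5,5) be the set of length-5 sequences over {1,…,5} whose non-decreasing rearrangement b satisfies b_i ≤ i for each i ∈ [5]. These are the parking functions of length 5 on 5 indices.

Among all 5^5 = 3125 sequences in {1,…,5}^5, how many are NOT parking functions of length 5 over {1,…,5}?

|PF| = 1·6^4 = 1 · 1296 = 1296 (Pollak)
One tuple (4,5,5,3,5) → sorted (3,4,5,5,5): b_1=3>1, not a PF.
Total 3125; non-PF = 3125−1296 = 1829

1829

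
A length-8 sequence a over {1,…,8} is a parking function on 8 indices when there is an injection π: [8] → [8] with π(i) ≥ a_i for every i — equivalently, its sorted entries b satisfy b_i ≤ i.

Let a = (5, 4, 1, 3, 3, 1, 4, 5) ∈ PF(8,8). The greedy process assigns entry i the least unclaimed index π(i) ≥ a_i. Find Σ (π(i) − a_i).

Σπ(i) = 1+…+8 = 36; Σa = 5+4+1+3+3+1+4+5 = 26; disp = 36−26 = 10.

10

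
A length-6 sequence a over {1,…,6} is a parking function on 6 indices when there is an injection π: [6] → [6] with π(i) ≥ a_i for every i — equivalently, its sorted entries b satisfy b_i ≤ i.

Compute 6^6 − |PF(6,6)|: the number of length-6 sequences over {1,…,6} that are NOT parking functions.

29849

|PF| = 1·7^5 = 1×16807 = 16807 (Pollak)
Check (6,2,3,6,2,1) → sorted (1,2,2,3,6,6): b_5=6>5, not a PF.
Total 46656; non-PF = 46656−16807 = 29849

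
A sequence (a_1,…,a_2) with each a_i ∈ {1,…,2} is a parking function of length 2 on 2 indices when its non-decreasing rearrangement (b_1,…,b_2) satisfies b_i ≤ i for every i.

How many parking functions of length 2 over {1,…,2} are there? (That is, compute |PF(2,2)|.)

3

|PF(2,2)| = (2+1−2)·(2+1)^{2−1} = 1·3 = 3 (Konheim–Weiss)
Check (1,1) → sorted (1,1): b_i ≤ i ∀i, a PF.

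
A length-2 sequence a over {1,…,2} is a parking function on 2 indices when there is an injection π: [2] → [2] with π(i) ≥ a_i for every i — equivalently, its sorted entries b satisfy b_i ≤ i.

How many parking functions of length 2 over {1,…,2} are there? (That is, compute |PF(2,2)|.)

Count = (2−2+1)·(2+1)^(2−1) = 1·3 = 3 (Pollak)
E.g. (1,1) → sorted (1,1): b_i ≤ i ∀i, a PF.

3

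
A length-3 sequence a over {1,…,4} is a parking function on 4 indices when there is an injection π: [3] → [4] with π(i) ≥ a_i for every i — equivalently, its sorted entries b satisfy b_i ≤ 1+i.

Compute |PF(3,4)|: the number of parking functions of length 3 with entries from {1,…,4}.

50

|PF| = (4+1−3)·(4+1)^{3−1} = 2·25 = 50 [KW]
One tuple (3,1,3) → sorted (1,3,3): b_i ≤ 1+i ∀i, a PF.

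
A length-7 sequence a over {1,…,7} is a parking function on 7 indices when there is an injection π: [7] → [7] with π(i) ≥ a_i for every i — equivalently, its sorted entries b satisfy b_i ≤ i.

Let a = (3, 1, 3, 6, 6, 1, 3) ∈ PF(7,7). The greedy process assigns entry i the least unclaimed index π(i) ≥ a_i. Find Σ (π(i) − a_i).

5

Σπ = 28 ({1..7} each once); Σa = 3+1+3+6+6+1+3 = 23; disp = 28−23 = 5.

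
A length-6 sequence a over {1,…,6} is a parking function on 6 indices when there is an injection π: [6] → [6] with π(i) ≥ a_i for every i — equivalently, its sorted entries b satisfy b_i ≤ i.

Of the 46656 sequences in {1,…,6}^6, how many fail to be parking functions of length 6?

Count = (7−6)·7^(6−1) = 1·16807 = 16807
Check (4,3,6,6,6,2) → sorted (2,3,4,6,6,6): b_1=2>1, not a PF.
So 46656 − 16807 = 29849 fail.

29849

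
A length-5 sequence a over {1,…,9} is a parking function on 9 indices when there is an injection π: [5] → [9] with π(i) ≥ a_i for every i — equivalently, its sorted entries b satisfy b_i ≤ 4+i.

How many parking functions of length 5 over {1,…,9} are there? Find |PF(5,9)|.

#PF = (9+1−5)·(9+1)^{5−1} = 5 · 10000 = 50000
E.g. (1,5,2,7,3) → sorted (1,2,3,5,7): b_i ≤ 4+i ∀i, a PF.

50000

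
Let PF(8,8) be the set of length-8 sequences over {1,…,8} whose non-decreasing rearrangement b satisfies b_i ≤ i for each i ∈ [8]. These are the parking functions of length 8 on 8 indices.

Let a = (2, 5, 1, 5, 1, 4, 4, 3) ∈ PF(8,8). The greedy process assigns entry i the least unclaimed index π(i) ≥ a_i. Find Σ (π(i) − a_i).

11

Σπ = 36 ({1..8} each once); Σa = 2+5+1+5+1+4+4+3 = 25; disp = 36−25 = 11.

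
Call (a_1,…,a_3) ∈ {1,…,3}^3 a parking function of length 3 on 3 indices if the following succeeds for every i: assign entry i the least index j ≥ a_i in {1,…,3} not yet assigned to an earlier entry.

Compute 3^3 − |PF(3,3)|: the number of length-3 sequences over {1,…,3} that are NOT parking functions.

Count = (3−3+1)·(3+1)^(3−1) = 1×16 = 16 (Pollak)
E.g. (3,3,3) → sorted (3,3,3): b_1=3>1, not a PF.
Total 27; non-PF = 27−16 = 11

11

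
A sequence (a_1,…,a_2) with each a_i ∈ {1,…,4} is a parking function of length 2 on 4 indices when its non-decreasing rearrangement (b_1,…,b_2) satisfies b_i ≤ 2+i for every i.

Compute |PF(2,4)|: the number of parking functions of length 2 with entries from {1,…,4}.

#PF = (4+1−2)·(4+1)^{2−1} = 3·5 = 15 (Pollak)
E.g. (1,2) → sorted (1,2): b_i ≤ 2+i ∀i, a PF.

15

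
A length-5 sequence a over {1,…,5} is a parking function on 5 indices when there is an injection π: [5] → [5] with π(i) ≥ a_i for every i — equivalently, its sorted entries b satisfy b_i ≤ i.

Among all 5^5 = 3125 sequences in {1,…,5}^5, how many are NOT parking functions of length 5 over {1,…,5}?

1829

|PF(5,5)| = 1·6^4 = 1·1296 = 1296 [KW]
Check (2,5,5,3,3) → sorted (2,3,3,5,5): b_1=2>1, not a PF.
So 3125 − 1296 = 1829 fail.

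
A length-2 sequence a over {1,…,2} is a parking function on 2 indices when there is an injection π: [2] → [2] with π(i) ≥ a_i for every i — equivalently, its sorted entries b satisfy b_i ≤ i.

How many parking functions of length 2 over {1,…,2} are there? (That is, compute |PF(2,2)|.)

3

#PF = (2−2+1)·(2+1)^(2−1) = 1·3 = 3 [KW]
One tuple (1,2) → sorted (1,2): b_i ≤ i ∀i, a PF.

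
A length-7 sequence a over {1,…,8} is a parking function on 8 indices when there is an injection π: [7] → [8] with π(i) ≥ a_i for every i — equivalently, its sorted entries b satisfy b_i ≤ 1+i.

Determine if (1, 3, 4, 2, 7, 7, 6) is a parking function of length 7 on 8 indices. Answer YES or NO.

Sorted: b = (1, 2, 3, 4, 6, 7, 7).
  b_1=1 ≤ 2
  b_2=2 ≤ 3
  b_3=3 ≤ 4
  b_4=4 ≤ 5
  b_5=6 ≤ 6
  b_6=7 ≤ 7
  b_7=7 ≤ 8
All bounds hold ⇒ YES

YES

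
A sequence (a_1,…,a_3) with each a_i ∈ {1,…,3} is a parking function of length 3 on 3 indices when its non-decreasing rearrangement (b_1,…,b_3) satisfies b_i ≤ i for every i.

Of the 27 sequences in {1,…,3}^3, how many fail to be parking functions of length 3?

|PF| = (3+1−3)·(3+1)^{3−1} = 1 · 16 = 16 (Konheim–Weiss)
One tuple (3,3,2) → sorted (2,3,3): b_1=2>1, not a PF.
Total 27; non-PF = 27−16 = 11

11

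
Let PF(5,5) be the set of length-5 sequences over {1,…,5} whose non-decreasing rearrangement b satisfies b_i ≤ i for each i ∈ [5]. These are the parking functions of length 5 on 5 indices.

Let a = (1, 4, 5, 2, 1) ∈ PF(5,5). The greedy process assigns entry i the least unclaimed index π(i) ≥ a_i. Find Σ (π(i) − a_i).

2

Σπ = 5·6/2 = 15 (π permutes [5]); Σa = 1+4+5+2+1 = 13; disp = 15−13 = 2.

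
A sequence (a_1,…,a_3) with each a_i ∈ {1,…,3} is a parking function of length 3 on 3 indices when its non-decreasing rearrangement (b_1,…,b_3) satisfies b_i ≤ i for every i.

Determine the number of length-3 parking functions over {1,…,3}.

16

#PF = (3+1−3)·(3+1)^{3−1} = 1 · 16 = 16 (Pollak)
Check (1,2,1) → sorted (1,1,2): b_i ≤ i ∀i, a PF.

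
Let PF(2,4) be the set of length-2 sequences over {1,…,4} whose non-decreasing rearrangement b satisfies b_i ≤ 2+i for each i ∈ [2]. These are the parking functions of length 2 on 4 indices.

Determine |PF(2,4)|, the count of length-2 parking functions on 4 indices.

|PF(2,4)| = (5−2)·5^(2−1) = 3×5 = 15 (Pollak)
E.g. (2,1) → sorted (1,2): b_i ≤ 2+i ∀i, a PF.

15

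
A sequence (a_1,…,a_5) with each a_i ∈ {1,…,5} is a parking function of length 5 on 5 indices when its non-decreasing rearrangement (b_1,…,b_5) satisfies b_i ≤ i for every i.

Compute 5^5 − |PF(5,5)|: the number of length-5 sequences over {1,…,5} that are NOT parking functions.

1829

#PF = (5−5+1)·(5+1)^(5−1) = 1×1296 = 1296 (Konheim–Weiss)
One tuple (4,4,3,4,3) → sorted (3,3,4,4,4): b_1=3>1, not a PF.
5^5 − 1296 = 3125 − 1296 = 1829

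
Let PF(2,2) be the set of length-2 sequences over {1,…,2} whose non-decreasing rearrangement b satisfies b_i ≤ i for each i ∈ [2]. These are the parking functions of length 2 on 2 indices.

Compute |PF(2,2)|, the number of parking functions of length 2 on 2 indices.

3

|PF| = (2−2+1)·(2+1)^(2−1) = 1·3 = 3
E.g. (1,1) → sorted (1,1): b_i ≤ i ∀i, a PF.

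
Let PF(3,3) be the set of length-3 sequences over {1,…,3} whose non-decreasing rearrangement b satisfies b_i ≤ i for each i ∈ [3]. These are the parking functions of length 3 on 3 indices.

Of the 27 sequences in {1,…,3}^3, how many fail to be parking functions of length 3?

Count = (3+1−3)·(3+1)^{3−1} = 1·16 = 16 (Pollak)
One tuple (3,3,1) → sorted (1,3,3): b_2=3>2, not a PF.
3^3 − 16 = 27 − 16 = 11

11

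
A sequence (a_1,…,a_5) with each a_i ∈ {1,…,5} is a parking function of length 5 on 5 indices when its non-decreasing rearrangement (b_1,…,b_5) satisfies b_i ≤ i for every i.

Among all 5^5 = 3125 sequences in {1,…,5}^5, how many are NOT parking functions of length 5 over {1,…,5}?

1829

#PF = (6−5)·6^(5−1) = 1×1296 = 1296 (Konheim–Weiss)
E.g. (1,4,4,5,4) → sorted (1,4,4,4,5): b_2=4>2, not a PF.
So 3125 − 1296 = 1829 fail.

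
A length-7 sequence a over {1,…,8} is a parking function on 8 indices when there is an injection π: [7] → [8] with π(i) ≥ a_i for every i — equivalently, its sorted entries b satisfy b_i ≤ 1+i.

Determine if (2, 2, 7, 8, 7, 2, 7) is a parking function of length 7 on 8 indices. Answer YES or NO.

NO

Order a: b = (2, 2, 2, 7, 7, 7, 8).
  b_1=2 ≤ 2
  b_2=2 ≤ 3
  b_3=2 ≤ 4
  b_4=7 > 5
  fails at i=4 ⇒ NO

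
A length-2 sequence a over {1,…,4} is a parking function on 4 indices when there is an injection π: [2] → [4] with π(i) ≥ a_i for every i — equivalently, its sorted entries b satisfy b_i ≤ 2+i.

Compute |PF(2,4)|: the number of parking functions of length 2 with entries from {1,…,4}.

|PF| = (4+1−2)·(4+1)^{2−1} = 3×5 = 15 (Pollak)
Check (3,4) → sorted (3,4): b_i ≤ 2+i ∀i, a PF.

15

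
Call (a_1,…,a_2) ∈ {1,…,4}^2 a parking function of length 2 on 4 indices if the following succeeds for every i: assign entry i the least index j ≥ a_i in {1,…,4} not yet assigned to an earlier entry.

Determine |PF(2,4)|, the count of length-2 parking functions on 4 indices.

15

Count = 3·5^1 = 3×5 = 15
E.g. (2,1) → sorted (1,2): b_i ≤ 2+i ∀i, a PF.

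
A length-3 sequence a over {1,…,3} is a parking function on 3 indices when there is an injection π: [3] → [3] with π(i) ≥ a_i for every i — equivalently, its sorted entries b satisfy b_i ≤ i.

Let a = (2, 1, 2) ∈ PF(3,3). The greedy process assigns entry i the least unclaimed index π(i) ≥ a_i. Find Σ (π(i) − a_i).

1

Σπ = 6 ({1..3} each once); Σa = 2+1+2 = 5; disp = 6−5 = 1.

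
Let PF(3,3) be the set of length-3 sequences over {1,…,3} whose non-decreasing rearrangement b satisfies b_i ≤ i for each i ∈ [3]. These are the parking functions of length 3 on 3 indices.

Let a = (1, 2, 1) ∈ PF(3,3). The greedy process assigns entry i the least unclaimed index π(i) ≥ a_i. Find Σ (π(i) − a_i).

Σπ(i) = 1+…+3 = 6; Σa = 1+2+1 = 4; disp = 6−4 = 2.

2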